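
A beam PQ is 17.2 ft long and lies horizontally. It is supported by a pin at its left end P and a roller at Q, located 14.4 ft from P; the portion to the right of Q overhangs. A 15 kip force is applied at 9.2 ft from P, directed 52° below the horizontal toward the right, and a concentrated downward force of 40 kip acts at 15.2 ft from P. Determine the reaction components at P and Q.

Taking moments about P: Q_y·14.4 − 15·sin52°·9.2 − 40·15.2 = 0 → Q_y = 716.745/14.4 = 49.774 ≈ 49.77 kip.
ΣF_y = 0: P_y + 49.774 − 15·sin52° − 40 = 0 → P_y = 2.046 kip.
ΣF_x = 0: P_x + 15·cos52° = 0 → P_x = -9.235 kip.

P_x = -9.235 kip, P_y = 2.046 kip, Q_y = 49.77 kip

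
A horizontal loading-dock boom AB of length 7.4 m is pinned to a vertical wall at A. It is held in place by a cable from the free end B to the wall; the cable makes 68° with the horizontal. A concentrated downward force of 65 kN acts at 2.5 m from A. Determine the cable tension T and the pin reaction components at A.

T = 23.68 kN, A_x = 8.872 kN, A_y = 43.04 kN

ΣM about A: T·sin68°·7.4 − 65·2.5 = 0 → T = 162.5/(7.4·0.927184) = 23.684 ≈ 23.68 kN.
ΣF_x = 0: A_x − T·cos68° = 0 → A_x = 23.684 × 0.374607 = 8.872 kN.
ΣF_y = 0: A_y + T·sin68° − 65 = 0 → A_y = 65 − 23.684 × 0.927184 = 43.04 kN.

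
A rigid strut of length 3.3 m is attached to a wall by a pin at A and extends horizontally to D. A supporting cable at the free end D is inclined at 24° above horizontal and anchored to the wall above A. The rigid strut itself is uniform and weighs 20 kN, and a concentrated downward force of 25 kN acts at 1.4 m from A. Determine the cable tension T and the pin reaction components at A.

ΣM about A: T·sin24°·3.3 − 20·1.65 − 25·1.4 = 0 → T = 68/(3.3·0.406737) = 50.6619 ≈ 50.66 kN.
ΣF_x = 0: A_x − T·cos24° = 0 → A_x = 50.6619 × 0.913545 = 46.28 kN.
ΣF_y = 0: A_y + T·sin24° − 20 − 25 = 0 → A_y = 45 − 50.6619 × 0.406737 = 24.39 kN.

T = 50.66 kN, A_x = 46.28 kN, A_y = 24.39 kN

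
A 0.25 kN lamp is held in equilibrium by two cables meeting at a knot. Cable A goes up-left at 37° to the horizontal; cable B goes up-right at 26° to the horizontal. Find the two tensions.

ΣF_x = 0: −T_A·cos37° + T_B·cos26° = 0 → T_B = 0.888563·T_A.
ΣF_y = 0: T_A·sin37° + T_B·sin26° = 0.25.
Substitute: T_A·(0.601815 + 0.888563·0.438371) = 0.25 → T_A = 0.252185 ≈ 0.2522 kN.
Then T_B = 0.888563 × 0.252185 = 0.2241 kN.

T_A = 0.2522 kN, T_B = 0.2241 kN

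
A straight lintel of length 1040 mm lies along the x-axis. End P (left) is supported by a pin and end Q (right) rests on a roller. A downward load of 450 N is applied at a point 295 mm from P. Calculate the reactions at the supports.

P_x = 0, P_y = 322.4 N, Q_y = 127.6 N

Moments about P: Q_y·1040 − 450·295 = 0 → Q_y = 132750/1040 = 127.644 ≈ 127.6 N.
ΣF_y = 0: P_y + 127.644 − 450 = 0 → P_y = 322.4 N.
ΣF_x = 0: no horizontal applied forces, so P_x = 0.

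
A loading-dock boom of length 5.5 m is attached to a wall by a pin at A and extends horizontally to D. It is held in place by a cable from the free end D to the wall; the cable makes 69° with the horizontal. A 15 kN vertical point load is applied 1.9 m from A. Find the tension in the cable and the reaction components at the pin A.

ΣM about A: T·sin69°·5.5 − 15·1.9 = 0 → T = 28.5/(5.5·0.93358) = 5.55048 ≈ 5.550 kN.
ΣF_x = 0: A_x − T·cos69° = 0 → A_x = 5.55048 × 0.358368 = 1.989 kN.
ΣF_y = 0: A_y + T·sin69° − 15 = 0 → A_y = 15 − 5.55048 × 0.93358 = 9.818 kN.

T = 5.550 kN, A_x = 1.989 kN, A_y = 9.818 kN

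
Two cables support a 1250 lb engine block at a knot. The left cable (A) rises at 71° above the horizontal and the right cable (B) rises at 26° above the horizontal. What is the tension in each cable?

ΣF_x = 0: −T_A·cos71° + T_B·cos26° = 0 → T_B = 0.362228·T_A.
ΣF_y = 0: T_A·sin71° + T_B·sin26° = 1250.
Substitute: T_A·(0.945519 + 0.362228·0.438371) = 1250 → T_A = 1131.93 ≈ 1132 lb.
Then T_B = 0.362228 × 1131.93 = 410.0 lb.

T_A = 1132 lb, T_B = 410.0 lb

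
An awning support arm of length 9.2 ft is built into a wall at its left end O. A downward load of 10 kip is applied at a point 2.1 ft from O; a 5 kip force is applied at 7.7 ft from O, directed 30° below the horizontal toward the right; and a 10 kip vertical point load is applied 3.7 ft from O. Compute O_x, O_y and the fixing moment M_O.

O_x = -4.330 kip, O_y = 22.50 kip, M_O = 77.25 kip·ft

ΣF_x = 0: O_x + 5·cos30° = 0 → O_x = -4.330 kip.
ΣF_y = 0: O_y − 10 − 5·sin30° − 10 = 0 → O_y = 22.50 kip.
ΣM about O: M_O − 10·2.1 − 5·sin30°·7.7 − 10·3.7 = 0 → M_O = 77.25 kip·ft.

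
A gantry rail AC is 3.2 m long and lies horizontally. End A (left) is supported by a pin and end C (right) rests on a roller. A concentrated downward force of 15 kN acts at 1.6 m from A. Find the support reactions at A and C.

A_x = 0, A_y = 7.500 kN, C_y = 7.500 kN

Moments about A: C_y·3.2 − 15·1.6 = 0 → C_y = 24/3.2 = 7.500 kN.
ΣF_y = 0: A_y + 7.5 − 15 = 0 → A_y = 7.500 kN.
ΣF_x = 0: no horizontal applied forces, so A_x = 0.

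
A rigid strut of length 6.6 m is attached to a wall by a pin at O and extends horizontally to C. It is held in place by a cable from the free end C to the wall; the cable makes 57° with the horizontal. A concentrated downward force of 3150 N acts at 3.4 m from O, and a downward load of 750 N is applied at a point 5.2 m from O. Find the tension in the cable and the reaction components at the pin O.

ΣM about O: T·sin57°·6.6 − 3150·3.4 − 750·5.2 = 0 → T = 14610/(6.6·0.838671) = 2639.46 ≈ 2639 N.
ΣF_x = 0: O_x − T·cos57° = 0 → O_x = 2639.46 × 0.544639 = 1438 N.
ΣF_y = 0: O_y + T·sin57° − 3150 − 750 = 0 → O_y = 3900 − 2639.46 × 0.838671 = 1686 N.

T = 2639 N, O_x = 1438 N, O_y = 1686 N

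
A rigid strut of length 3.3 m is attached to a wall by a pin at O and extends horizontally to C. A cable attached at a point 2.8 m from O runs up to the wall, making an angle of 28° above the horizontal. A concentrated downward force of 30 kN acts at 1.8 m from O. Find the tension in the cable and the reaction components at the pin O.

T = 41.08 kN, O_x = 36.27 kN, O_y = 10.71 kN

ΣM about O: T·sin28°·2.8 − 30·1.8 = 0 → T = 54/(2.8·0.469472) = 41.0796 ≈ 41.08 kN.
ΣF_x = 0: O_x − T·cos28° = 0 → O_x = 41.0796 × 0.882948 = 36.27 kN.
ΣF_y = 0: O_y + T·sin28° − 30 = 0 → O_y = 30 − 41.0796 × 0.469472 = 10.71 kN.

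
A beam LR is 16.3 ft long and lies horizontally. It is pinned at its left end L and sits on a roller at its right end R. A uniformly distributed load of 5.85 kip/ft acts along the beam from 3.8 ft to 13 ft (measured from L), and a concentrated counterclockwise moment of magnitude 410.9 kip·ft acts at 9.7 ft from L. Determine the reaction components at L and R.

Resultant of the distributed load: 5.85 × 9.2 = 53.82 kip at 8.4 ft from L.
Moments about L: R_y·16.3 − (5.85·9.2)·8.4 + 410.9 = 0 → R_y = 41.188/16.3 = 2.52687 ≈ 2.527 kip.
ΣF_y = 0: L_y + 2.52687 − 5.85·9.2 = 0 → L_y = 51.29 kip.
ΣF_x = 0: no horizontal applied forces, so L_x = 0.

L_x = 0, L_y = 51.29 kip, R_y = 2.527 kip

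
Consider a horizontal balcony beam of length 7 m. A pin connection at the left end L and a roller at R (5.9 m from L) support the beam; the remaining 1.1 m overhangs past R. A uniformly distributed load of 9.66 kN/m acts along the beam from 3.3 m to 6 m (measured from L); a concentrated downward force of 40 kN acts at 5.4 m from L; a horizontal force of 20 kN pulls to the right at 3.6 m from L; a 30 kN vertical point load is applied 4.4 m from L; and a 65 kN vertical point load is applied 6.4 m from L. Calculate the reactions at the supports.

Resultant of the distributed load: 9.66 × 2.7 = 26.082 kN at 4.65 m from L.
Moments about L: R_y·5.9 − (9.66·2.7)·4.65 − 40·5.4 − 30·4.4 − 65·6.4 = 0 → R_y = 885.2813/5.9 = 150.048 ≈ 150.0 kN.
ΣF_y = 0: L_y + 150.048 − 9.66·2.7 − 40 − 30 − 65 = 0 → L_y = 11.03 kN.
ΣF_x = 0: L_x + 20 = 0 → L_x = -20.00 kN.

L_x = -20.00 kN, L_y = 11.03 kN, R_y = 150.0 kN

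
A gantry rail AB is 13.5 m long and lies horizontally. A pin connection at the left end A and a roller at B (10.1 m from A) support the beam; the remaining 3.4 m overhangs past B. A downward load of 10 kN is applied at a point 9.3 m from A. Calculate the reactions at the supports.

A_x = 0, A_y = 0.7921 kN, B_y = 9.208 kN

ΣM about A: B_y·10.1 − 10·9.3 = 0 → B_y = 93/10.1 = 9.20792 ≈ 9.208 kN.
ΣF_y = 0: A_y + 9.20792 − 10 = 0 → A_y = 0.7921 kN.
ΣF_x = 0: no horizontal applied forces, so A_x = 0.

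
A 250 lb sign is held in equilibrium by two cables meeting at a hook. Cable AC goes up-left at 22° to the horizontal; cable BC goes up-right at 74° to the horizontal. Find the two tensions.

ΣF_x = 0: −T_AC·cos22° + T_BC·cos74° = 0 → T_BC = 3.36378·T_AC.
ΣF_y = 0: T_AC·sin22° + T_BC·sin74° = 250.
Substitute: T_AC·(0.374607 + 3.36378·0.961262) = 250 → T_AC = 69.2889 ≈ 69.29 lb.
Then T_BC = 3.36378 × 69.2889 = 233.1 lb.

T_AC = 69.29 lb, T_BC = 233.1 lb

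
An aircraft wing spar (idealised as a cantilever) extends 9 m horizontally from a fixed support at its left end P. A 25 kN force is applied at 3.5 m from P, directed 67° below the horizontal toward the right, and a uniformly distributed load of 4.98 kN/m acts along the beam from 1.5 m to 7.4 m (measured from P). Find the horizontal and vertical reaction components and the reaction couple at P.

P_x = -9.768 kN, P_y = 52.39 kN, M_P = 211.3 kN·m

Resultant of the distributed load: 4.98 × 5.9 = 29.382 kN at 4.45 m from P.
ΣF_x = 0: P_x + 25·cos67° = 0 → P_x = -9.768 kN.
ΣF_y = 0: P_y − 25·sin67° − 4.98·5.9 = 0 → P_y = 52.39 kN.
ΣM about P: M_P − 25·sin67°·3.5 − (4.98·5.9)·4.45 = 0 → M_P = 211.3 kN·m.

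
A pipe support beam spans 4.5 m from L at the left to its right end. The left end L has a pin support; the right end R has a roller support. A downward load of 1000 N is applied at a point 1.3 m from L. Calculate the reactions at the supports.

Taking moments about L: R_y·4.5 − 1000·1.3 = 0 → R_y = 1300/4.5 = 288.889 ≈ 288.9 N.
ΣF_y = 0: L_y + 288.889 − 1000 = 0 → L_y = 711.1 N.
ΣF_x = 0: no horizontal applied forces, so L_x = 0.

L_x = 0, L_y = 711.1 N, R_y = 288.9 N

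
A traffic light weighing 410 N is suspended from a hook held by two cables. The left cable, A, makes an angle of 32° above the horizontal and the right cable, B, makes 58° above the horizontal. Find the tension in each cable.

T_A = 217.3 N, T_B = 347.7 N

ΣF_x = 0: −T_A·cos32° + T_B·cos58° = 0 → T_B = 1.60033·T_A.
ΣF_y = 0: T_A·sin32° + T_B·sin58° = 410.
Substitute: T_A·(0.529919 + 1.60033·0.848048) = 410 → T_A = 217.267 ≈ 217.3 N.
Then T_B = 1.60033 × 217.267 = 347.7 N.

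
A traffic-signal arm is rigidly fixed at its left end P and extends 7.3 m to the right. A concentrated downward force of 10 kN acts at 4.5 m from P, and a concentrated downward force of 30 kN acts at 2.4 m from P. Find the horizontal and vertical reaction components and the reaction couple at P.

ΣF_x = 0: P_x = 0.
ΣF_y = 0: P_y − 10 − 30 = 0 → P_y = 40.00 kN.
ΣM about P: M_P − 10·4.5 − 30·2.4 = 0 → M_P = 117.0 kN·m.

P_x = 0, P_y = 40.00 kN, M_P = 117.0 kN·m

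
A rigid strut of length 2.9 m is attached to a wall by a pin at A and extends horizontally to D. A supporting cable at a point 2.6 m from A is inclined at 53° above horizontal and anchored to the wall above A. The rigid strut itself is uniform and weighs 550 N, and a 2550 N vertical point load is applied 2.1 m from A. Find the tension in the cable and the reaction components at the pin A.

T = 2963 N, A_x = 1783 N, A_y = 733.7 N

ΣM about A: T·sin53°·2.6 − 550·1.45 − 2550·2.1 = 0 → T = 6152.5/(2.6·0.798636) = 2962.98 ≈ 2963 N.
ΣF_x = 0: A_x − T·cos53° = 0 → A_x = 2962.98 × 0.601815 = 1783 N.
ΣF_y = 0: A_y + T·sin53° − 550 − 2550 = 0 → A_y = 3100 − 2962.98 × 0.798636 = 733.7 N.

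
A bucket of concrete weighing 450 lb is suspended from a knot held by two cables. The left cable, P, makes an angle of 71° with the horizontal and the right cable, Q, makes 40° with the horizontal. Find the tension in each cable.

T_P = 369.2 lb, T_Q = 156.9 lb

ΣF_x = 0: −T_P·cos71° + T_Q·cos40° = 0 → T_Q = 0.424999·T_P.
ΣF_y = 0: T_P·sin71° + T_Q·sin40° = 450.
Substitute: T_P·(0.945519 + 0.424999·0.642788) = 450 → T_P = 369.245 ≈ 369.2 lb.
Then T_Q = 0.424999 × 369.245 = 156.9 lb.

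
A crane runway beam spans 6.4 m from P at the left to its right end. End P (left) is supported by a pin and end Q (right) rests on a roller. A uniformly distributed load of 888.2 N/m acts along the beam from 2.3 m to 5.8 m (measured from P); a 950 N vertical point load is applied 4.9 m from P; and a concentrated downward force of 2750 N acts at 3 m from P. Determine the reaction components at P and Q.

P_x = 0, P_y = 2825 N, Q_y = 3984 N

Resultant of the distributed load: 888.2 × 3.5 = 3108.7 N at 4.05 m from P.
Taking moments about P: Q_y·6.4 − (888.2·3.5)·4.05 − 950·4.9 − 2750·3 = 0 → Q_y = 25495.235/6.4 = 3983.63 ≈ 3984 N.
ΣF_y = 0: P_y + 3983.63 − 888.2·3.5 − 950 − 2750 = 0 → P_y = 2825 N.
ΣF_x = 0: no horizontal applied forces, so P_x = 0.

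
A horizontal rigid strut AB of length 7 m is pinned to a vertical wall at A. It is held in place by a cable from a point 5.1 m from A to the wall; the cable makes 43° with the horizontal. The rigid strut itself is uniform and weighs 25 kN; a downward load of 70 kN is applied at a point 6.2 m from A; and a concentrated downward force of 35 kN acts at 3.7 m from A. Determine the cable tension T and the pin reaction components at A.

ΣM about A: T·sin43°·5.1 − 25·3.5 − 70·6.2 − 35·3.7 = 0 → T = 651/(5.1·0.681998) = 187.166 ≈ 187.2 kN.
ΣF_x = 0: A_x − T·cos43° = 0 → A_x = 187.166 × 0.731354 = 136.9 kN.
ΣF_y = 0: A_y + T·sin43° − 25 − 70 − 35 = 0 → A_y = 130 − 187.166 × 0.681998 = 2.353 kN.

T = 187.2 kN, A_x = 136.9 kN, A_y = 2.353 kN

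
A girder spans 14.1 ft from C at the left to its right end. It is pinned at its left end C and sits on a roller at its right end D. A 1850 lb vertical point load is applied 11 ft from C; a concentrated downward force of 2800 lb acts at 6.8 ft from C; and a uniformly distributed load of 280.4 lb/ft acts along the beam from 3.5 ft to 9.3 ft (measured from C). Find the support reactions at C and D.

C_x = 0, C_y = 2745 lb, D_y = 3532 lb

Resultant of the distributed load: 280.4 × 5.8 = 1626.32 lb at 6.4 ft from C.
Moments about C: D_y·14.1 − 1850·11 − 2800·6.8 − (280.4·5.8)·6.4 = 0 → D_y = 49798.448/14.1 = 3531.8 ≈ 3532 lb.
ΣF_y = 0: C_y + 3531.8 − 1850 − 2800 − 280.4·5.8 = 0 → C_y = 2745 lb.
ΣF_x = 0: no horizontal applied forces, so C_x = 0.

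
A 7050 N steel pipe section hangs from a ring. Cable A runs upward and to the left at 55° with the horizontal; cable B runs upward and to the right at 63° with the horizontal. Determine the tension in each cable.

T_A = 3625 N, T_B = 4580 N

ΣF_x = 0: −T_A·cos55° + T_B·cos63° = 0 → T_B = 1.26341·T_A.
ΣF_y = 0: T_A·sin55° + T_B·sin63° = 7050.
Substitute: T_A·(0.819152 + 1.26341·0.891007) = 7050 → T_A = 3624.94 ≈ 3625 N.
Then T_B = 1.26341 × 3624.94 = 4580 N.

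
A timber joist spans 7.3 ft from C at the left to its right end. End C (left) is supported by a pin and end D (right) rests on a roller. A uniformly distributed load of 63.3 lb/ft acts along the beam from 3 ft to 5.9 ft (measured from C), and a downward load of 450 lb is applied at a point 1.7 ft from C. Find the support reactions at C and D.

Resultant of the distributed load: 63.3 × 2.9 = 183.57 lb at 4.45 ft from C.
Moments about C: D_y·7.3 − (63.3·2.9)·4.45 − 450·1.7 = 0 → D_y = 1581.8865/7.3 = 216.697 ≈ 216.7 lb.
ΣF_y = 0: C_y + 216.697 − 63.3·2.9 − 450 = 0 → C_y = 416.9 lb.
ΣF_x = 0: no horizontal applied forces, so C_x = 0.

C_x = 0, C_y = 416.9 lb, D_y = 216.7 lb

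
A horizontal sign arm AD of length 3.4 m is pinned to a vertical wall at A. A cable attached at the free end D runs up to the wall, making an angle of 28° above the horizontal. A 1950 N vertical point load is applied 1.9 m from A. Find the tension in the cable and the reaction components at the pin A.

T = 2321 N, A_x = 2049 N, A_y = 860.3 N

ΣM about A: T·sin28°·3.4 − 1950·1.9 = 0 → T = 3705/(3.4·0.469472) = 2321.13 ≈ 2321 N.
ΣF_x = 0: A_x − T·cos28° = 0 → A_x = 2321.13 × 0.882948 = 2049 N.
ΣF_y = 0: A_y + T·sin28° − 1950 = 0 → A_y = 1950 − 2321.13 × 0.469472 = 860.3 N.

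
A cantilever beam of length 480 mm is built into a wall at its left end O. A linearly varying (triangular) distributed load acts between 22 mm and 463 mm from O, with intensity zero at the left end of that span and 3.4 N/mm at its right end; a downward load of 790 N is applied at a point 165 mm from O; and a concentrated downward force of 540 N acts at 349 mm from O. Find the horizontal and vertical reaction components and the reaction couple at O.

O_x = 0, O_y = 2080 N, M_O = 555700 N·mm

Resultant of the triangular load: ½ × 3.4 × 441 = 749.7 N, acting at 316 mm from O (one-third of the span from the peak).
ΣF_x = 0: O_x = 0.
ΣF_y = 0: O_y − ½·3.4·441 − 790 − 540 = 0 → O_y = 2080 N.
ΣM about O: M_O − (½·3.4·441)·316 − 790·165 − 540·349 = 0 → M_O = 555700 N·mm.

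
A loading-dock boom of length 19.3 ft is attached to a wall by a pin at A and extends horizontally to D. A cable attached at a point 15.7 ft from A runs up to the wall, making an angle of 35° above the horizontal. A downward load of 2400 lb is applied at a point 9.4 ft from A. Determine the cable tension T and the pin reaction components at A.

ΣM about A: T·sin35°·15.7 − 2400·9.4 = 0 → T = 22560/(15.7·0.573576) = 2505.24 ≈ 2505 lb.
ΣF_x = 0: A_x − T·cos35° = 0 → A_x = 2505.24 × 0.819152 = 2052 lb.
ΣF_y = 0: A_y + T·sin35° − 2400 = 0 → A_y = 2400 − 2505.24 × 0.573576 = 963.1 lb.

T = 2505 lb, A_x = 2052 lb, A_y = 963.1 lb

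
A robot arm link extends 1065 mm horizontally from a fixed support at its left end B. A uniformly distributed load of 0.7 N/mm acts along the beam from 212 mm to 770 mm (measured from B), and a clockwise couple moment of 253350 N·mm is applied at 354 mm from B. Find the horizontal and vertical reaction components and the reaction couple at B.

B_x = 0, B_y = 390.6 N, M_B = 445100 N·mm

Resultant of the distributed load: 0.7 × 558 = 390.6 N at 491 mm from B.
ΣF_x = 0: B_x = 0.
ΣF_y = 0: B_y − 0.7·558 = 0 → B_y = 390.6 N.
ΣM about B: M_B − (0.7·558)·491 − 253350 = 0 → M_B = 445100 N·mm.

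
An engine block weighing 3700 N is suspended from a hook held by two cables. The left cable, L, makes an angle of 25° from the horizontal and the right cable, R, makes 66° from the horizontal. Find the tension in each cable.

ΣF_x = 0: −T_L·cos25° + T_R·cos66° = 0 → T_R = 2.22824·T_L.
ΣF_y = 0: T_L·sin25° + T_R·sin66° = 3700.
Substitute: T_L·(0.422618 + 2.22824·0.913545) = 3700 → T_L = 1505.16 ≈ 1505 N.
Then T_R = 2.22824 × 1505.16 = 3354 N.

T_L = 1505 N, T_R = 3354 N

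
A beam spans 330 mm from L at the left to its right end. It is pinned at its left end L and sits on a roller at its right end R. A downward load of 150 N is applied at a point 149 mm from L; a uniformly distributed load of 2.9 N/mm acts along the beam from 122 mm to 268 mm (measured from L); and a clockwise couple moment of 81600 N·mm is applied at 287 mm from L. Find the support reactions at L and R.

L_x = 0, L_y = 8.209 N, R_y = 565.2 N

Resultant of the distributed load: 2.9 × 146 = 423.4 N at 195 mm from L.
ΣM about L: R_y·330 − 150·149 − (2.9·146)·195 − 81600 = 0 → R_y = 186513/330 = 565.191 ≈ 565.2 N.
ΣF_y = 0: L_y + 565.191 − 150 − 2.9·146 = 0 → L_y = 8.209 N.
ΣF_x = 0: no horizontal applied forces, so L_x = 0.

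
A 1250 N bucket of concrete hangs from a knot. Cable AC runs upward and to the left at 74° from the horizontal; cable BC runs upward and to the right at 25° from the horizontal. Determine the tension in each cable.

T_AC = 1147 N, T_BC = 348.8 N

ΣF_x = 0: −T_AC·cos74° + T_BC·cos25° = 0 → T_BC = 0.304132·T_AC.
ΣF_y = 0: T_AC·sin74° + T_BC·sin25° = 1250.
Substitute: T_AC·(0.961262 + 0.304132·0.422618) = 1250 → T_AC = 1147.01 ≈ 1147 N.
Then T_BC = 0.304132 × 1147.01 = 348.8 N.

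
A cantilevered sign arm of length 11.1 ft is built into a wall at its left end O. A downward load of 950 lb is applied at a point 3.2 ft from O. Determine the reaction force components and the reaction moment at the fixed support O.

O_x = 0, O_y = 950.0 lb, M_O = 3040 lb·ft

ΣF_x = 0: O_x = 0.
ΣF_y = 0: O_y − 950 = 0 → O_y = 950.0 lb.
ΣM about O: M_O − 950·3.2 = 0 → M_O = 3040 lb·ft.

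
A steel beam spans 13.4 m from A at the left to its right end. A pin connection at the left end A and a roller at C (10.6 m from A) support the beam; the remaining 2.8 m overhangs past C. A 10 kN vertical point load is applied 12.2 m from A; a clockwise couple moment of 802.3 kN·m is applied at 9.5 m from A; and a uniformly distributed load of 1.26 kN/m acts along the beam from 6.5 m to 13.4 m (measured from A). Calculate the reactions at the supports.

Resultant of the distributed load: 1.26 × 6.9 = 8.694 kN at 9.95 m from A.
Moments about A: C_y·10.6 − 10·12.2 − 802.3 − (1.26·6.9)·9.95 = 0 → C_y = 1010.8053/10.6 = 95.359 ≈ 95.36 kN.
ΣF_y = 0: A_y + 95.359 − 10 − 1.26·6.9 = 0 → A_y = -76.66 kN.
ΣF_x = 0: no horizontal applied forces, so A_x = 0.

A_x = 0, A_y = -76.66 kN, C_y = 95.36 kN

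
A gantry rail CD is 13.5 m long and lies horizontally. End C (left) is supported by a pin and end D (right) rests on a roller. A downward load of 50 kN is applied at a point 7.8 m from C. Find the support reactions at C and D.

Taking moments about C: D_y·13.5 − 50·7.8 = 0 → D_y = 390/13.5 = 28.8889 ≈ 28.89 kN.
ΣF_y = 0: C_y + 28.8889 − 50 = 0 → C_y = 21.11 kN.
ΣF_x = 0: no horizontal applied forces, so C_x = 0.

C_x = 0, C_y = 21.11 kN, D_y = 28.89 kN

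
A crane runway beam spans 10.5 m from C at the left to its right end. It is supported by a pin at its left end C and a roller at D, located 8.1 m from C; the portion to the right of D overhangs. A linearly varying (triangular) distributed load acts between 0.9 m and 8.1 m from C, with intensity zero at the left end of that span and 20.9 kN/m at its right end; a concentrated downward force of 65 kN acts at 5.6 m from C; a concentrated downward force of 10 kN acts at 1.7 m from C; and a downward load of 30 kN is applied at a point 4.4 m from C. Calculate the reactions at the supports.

Resultant of the triangular load: ½ × 20.9 × 7.2 = 75.24 kN, acting at 5.7 m from C (one-third of the span from the peak).
Taking moments about C: D_y·8.1 − (½·20.9·7.2)·5.7 − 65·5.6 − 10·1.7 − 30·4.4 = 0 → D_y = 941.868/8.1 = 116.28 ≈ 116.3 kN.
ΣF_y = 0: C_y + 116.28 − ½·20.9·7.2 − 65 − 10 − 30 = 0 → C_y = 63.96 kN.
ΣF_x = 0: no horizontal applied forces, so C_x = 0.

C_x = 0, C_y = 63.96 kN, D_y = 116.3 kN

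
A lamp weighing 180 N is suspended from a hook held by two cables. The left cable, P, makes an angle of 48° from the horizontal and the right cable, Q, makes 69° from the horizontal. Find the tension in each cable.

T_P = 72.40 N, T_Q = 135.2 N

ΣF_x = 0: −T_P·cos48° + T_Q·cos69° = 0 → T_Q = 1.86716·T_P.
ΣF_y = 0: T_P·sin48° + T_Q·sin69° = 180.
Substitute: T_P·(0.743145 + 1.86716·0.93358) = 180 → T_P = 72.3971 ≈ 72.40 N.
Then T_Q = 1.86716 × 72.3971 = 135.2 N.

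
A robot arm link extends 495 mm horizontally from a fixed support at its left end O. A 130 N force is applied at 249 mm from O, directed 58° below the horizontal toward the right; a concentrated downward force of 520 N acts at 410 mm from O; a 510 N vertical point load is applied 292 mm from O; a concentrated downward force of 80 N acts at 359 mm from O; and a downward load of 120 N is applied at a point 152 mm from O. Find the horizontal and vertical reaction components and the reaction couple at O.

O_x = -68.89 N, O_y = 1340 N, M_O = 436500 N·mm

ΣF_x = 0: O_x + 130·cos58° = 0 → O_x = -68.89 N.
ΣF_y = 0: O_y − 130·sin58° − 520 − 510 − 80 − 120 = 0 → O_y = 1340 N.
ΣM about O: M_O − 130·sin58°·249 − 520·410 − 510·292 − 80·359 − 120·152 = 0 → M_O = 436500 N·mm.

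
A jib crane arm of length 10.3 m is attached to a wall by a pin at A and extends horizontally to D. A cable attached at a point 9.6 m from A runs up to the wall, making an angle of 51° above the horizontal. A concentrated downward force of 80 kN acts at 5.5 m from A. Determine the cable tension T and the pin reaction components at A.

T = 58.98 kN, A_x = 37.12 kN, A_y = 34.17 kN

ΣM about A: T·sin51°·9.6 − 80·5.5 = 0 → T = 440/(9.6·0.777146) = 58.9765 ≈ 58.98 kN.
ΣF_x = 0: A_x − T·cos51° = 0 → A_x = 58.9765 × 0.62932 = 37.12 kN.
ΣF_y = 0: A_y + T·sin51° − 80 = 0 → A_y = 80 − 58.9765 × 0.777146 = 34.17 kN.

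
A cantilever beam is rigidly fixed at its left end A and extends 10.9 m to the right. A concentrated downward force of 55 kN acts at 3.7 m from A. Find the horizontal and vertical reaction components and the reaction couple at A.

ΣF_x = 0: A_x = 0.
ΣF_y = 0: A_y − 55 = 0 → A_y = 55.00 kN.
ΣM about A: M_A − 55·3.7 = 0 → M_A = 203.5 kN·m.

A_x = 0, A_y = 55.00 kN, M_A = 203.5 kN·m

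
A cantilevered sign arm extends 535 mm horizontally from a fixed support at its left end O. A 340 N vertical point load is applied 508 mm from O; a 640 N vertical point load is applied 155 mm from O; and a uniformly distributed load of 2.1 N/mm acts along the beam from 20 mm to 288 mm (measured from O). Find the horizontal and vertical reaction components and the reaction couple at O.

O_x = 0, O_y = 1543 N, M_O = 358600 N·mm

Resultant of the distributed load: 2.1 × 268 = 562.8 N at 154 mm from O.
ΣF_x = 0: O_x = 0.
ΣF_y = 0: O_y − 340 − 640 − 2.1·268 = 0 → O_y = 1543 N.
ΣM about O: M_O − 340·508 − 640·155 − (2.1·268)·154 = 0 → M_O = 358600 N·mm.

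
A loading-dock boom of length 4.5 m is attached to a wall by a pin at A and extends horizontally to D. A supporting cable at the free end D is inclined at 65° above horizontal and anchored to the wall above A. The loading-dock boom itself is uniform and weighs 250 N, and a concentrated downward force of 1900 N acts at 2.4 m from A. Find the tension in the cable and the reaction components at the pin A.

T = 1256 N, A_x = 530.8 N, A_y = 1012 N

ΣM about A: T·sin65°·4.5 − 250·2.25 − 1900·2.4 = 0 → T = 5122.5/(4.5·0.906308) = 1256.01 ≈ 1256 N.
ΣF_x = 0: A_x − T·cos65° = 0 → A_x = 1256.01 × 0.422618 = 530.8 N.
ΣF_y = 0: A_y + T·sin65° − 250 − 1900 = 0 → A_y = 2150 − 1256.01 × 0.906308 = 1012 N.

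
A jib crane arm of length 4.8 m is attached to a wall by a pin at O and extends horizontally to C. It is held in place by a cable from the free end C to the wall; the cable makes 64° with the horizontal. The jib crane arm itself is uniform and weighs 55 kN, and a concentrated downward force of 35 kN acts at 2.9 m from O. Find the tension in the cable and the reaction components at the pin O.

ΣM about O: T·sin64°·4.8 − 55·2.4 − 35·2.9 = 0 → T = 233.5/(4.8·0.898794) = 54.1235 ≈ 54.12 kN.
ΣF_x = 0: O_x − T·cos64° = 0 → O_x = 54.1235 × 0.438371 = 23.73 kN.
ΣF_y = 0: O_y + T·sin64° − 55 − 35 = 0 → O_y = 90 − 54.1235 × 0.898794 = 41.35 kN.

T = 54.12 kN, O_x = 23.73 kN, O_y = 41.35 kN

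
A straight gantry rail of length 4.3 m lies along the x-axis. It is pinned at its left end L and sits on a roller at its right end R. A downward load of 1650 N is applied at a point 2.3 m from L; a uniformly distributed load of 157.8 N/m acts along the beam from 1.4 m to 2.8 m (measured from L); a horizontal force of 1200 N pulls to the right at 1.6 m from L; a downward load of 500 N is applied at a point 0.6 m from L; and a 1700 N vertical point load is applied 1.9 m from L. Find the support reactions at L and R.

Resultant of the distributed load: 157.8 × 1.4 = 220.92 N at 2.1 m from L.
Moments about L: R_y·4.3 − 1650·2.3 − (157.8·1.4)·2.1 − 500·0.6 − 1700·1.9 = 0 → R_y = 7788.932/4.3 = 1811.38 ≈ 1811 N.
ΣF_y = 0: L_y + 1811.38 − 1650 − 157.8·1.4 − 500 − 1700 = 0 → L_y = 2260 N.
ΣF_x = 0: L_x + 1200 = 0 → L_x = -1200 N.

L_x = -1200 N, L_y = 2260 N, R_y = 1811 N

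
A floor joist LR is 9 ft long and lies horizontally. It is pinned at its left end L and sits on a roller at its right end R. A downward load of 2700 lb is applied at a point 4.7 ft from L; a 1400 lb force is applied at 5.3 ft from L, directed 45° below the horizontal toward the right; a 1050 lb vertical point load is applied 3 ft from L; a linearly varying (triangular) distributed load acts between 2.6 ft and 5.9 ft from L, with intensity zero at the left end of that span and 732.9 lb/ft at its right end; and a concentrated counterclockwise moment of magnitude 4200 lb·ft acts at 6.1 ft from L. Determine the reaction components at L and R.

L_x = -989.9 lb, L_y = 3428 lb, R_y = 2521 lb

Resultant of the triangular load: ½ × 732.9 × 3.3 = 1209.285 lb, acting at 4.8 ft from L (one-third of the span from the peak).
Taking moments about L: R_y·9 − 2700·4.7 − 1400·sin45°·5.3 − 1050·3 − (½·732.9·3.3)·4.8 + 4200 = 0 → R_y = 22691.3/9 = 2521.26 ≈ 2521 lb.
ΣF_y = 0: L_y + 2521.26 − 2700 − 1400·sin45° − 1050 − ½·732.9·3.3 = 0 → L_y = 3428 lb.
ΣF_x = 0: L_x + 1400·cos45° = 0 → L_x = -989.9 lb.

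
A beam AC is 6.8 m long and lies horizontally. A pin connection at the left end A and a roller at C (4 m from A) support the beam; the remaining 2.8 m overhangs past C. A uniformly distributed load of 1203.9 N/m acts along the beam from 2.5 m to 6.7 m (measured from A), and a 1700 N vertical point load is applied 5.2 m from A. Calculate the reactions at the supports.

Resultant of the distributed load: 1203.9 × 4.2 = 5056.38 N at 4.6 m from A.
ΣM about A: C_y·4 − (1203.9·4.2)·4.6 − 1700·5.2 = 0 → C_y = 32099.348/4 = 8024.84 ≈ 8025 N.
ΣF_y = 0: A_y + 8024.84 − 1203.9·4.2 − 1700 = 0 → A_y = -1268 N.
ΣF_x = 0: no horizontal applied forces, so A_x = 0.

A_x = 0, A_y = -1268 N, C_y = 8025 N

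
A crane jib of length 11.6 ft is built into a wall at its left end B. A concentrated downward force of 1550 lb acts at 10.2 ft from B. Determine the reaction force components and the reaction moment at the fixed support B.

ΣF_x = 0: B_x = 0.
ΣF_y = 0: B_y − 1550 = 0 → B_y = 1550 lb.
ΣM about B: M_B − 1550·10.2 = 0 → M_B = 15810 lb·ft.

B_x = 0, B_y = 1550 lb, M_B = 15810 lb·ft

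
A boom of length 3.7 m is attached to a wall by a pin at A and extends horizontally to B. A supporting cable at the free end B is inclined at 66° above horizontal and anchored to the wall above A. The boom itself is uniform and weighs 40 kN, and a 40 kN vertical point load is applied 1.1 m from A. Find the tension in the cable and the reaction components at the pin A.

T = 34.91 kN, A_x = 14.20 kN, A_y = 48.11 kN

ΣM about A: T·sin66°·3.7 − 40·1.85 − 40·1.1 = 0 → T = 118/(3.7·0.913545) = 34.91 kN.
ΣF_x = 0: A_x − T·cos66° = 0 → A_x = 34.91 × 0.406737 = 14.20 kN.
ΣF_y = 0: A_y + T·sin66° − 40 − 40 = 0 → A_y = 80 − 34.91 × 0.913545 = 48.11 kN.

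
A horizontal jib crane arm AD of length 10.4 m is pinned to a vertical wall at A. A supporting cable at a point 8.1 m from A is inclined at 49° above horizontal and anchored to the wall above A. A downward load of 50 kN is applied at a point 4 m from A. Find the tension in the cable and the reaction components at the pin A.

ΣM about A: T·sin49°·8.1 − 50·4 = 0 → T = 200/(8.1·0.75471) = 32.7164 ≈ 32.72 kN.
ΣF_x = 0: A_x − T·cos49° = 0 → A_x = 32.7164 × 0.656059 = 21.46 kN.
ΣF_y = 0: A_y + T·sin49° − 50 = 0 → A_y = 50 − 32.7164 × 0.75471 = 25.31 kN.

T = 32.72 kN, A_x = 21.46 kN, A_y = 25.31 kN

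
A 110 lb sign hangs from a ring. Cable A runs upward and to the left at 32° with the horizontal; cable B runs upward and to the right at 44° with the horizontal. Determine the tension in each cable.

T_A = 81.55 lb, T_B = 96.14 lb

ΣF_x = 0: −T_A·cos32° + T_B·cos44° = 0 → T_B = 1.17893·T_A.
ΣF_y = 0: T_A·sin32° + T_B·sin44° = 110.
Substitute: T_A·(0.529919 + 1.17893·0.694658) = 110 → T_A = 81.5496 ≈ 81.55 lb.
Then T_B = 1.17893 × 81.5496 = 96.14 lb.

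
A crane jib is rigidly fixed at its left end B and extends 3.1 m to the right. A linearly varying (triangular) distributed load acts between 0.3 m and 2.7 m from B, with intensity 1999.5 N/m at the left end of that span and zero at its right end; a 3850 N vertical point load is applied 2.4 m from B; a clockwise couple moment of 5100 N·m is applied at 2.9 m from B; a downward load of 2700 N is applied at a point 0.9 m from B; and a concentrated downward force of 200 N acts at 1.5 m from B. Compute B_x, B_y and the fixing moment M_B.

B_x = 0, B_y = 9149 N, M_B = 19710 N·m

Resultant of the triangular load: ½ × 1999.5 × 2.4 = 2399.4 N, acting at 1.1 m from B (one-third of the span from the peak).
ΣF_x = 0: B_x = 0.
ΣF_y = 0: B_y − ½·1999.5·2.4 − 3850 − 2700 − 200 = 0 → B_y = 9149 N.
ΣM about B: M_B − (½·1999.5·2.4)·1.1 − 3850·2.4 − 5100 − 2700·0.9 − 200·1.5 = 0 → M_B = 19710 N·m.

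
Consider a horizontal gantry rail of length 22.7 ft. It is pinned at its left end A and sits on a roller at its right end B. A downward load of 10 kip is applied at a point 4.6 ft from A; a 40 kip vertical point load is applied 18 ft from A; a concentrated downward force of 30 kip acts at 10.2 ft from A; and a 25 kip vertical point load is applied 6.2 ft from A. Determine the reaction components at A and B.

A_x = 0, A_y = 50.95 kip, B_y = 54.05 kip

Taking moments about A: B_y·22.7 − 10·4.6 − 40·18 − 30·10.2 − 25·6.2 = 0 → B_y = 1227/22.7 = 54.0529 ≈ 54.05 kip.
ΣF_y = 0: A_y + 54.0529 − 10 − 40 − 30 − 25 = 0 → A_y = 50.95 kip.
ΣF_x = 0: no horizontal applied forces, so A_x = 0.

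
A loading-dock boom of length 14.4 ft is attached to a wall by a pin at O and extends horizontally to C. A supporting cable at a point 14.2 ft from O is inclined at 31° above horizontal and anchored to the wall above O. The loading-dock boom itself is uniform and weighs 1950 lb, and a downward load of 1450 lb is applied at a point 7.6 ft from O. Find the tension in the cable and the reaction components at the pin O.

T = 3427 lb, O_x = 2937 lb, O_y = 1635 lb

ΣM about O: T·sin31°·14.2 − 1950·7.2 − 1450·7.6 = 0 → T = 25060/(14.2·0.515038) = 3426.52 ≈ 3427 lb.
ΣF_x = 0: O_x − T·cos31° = 0 → O_x = 3426.52 × 0.857167 = 2937 lb.
ΣF_y = 0: O_y + T·sin31° − 1950 − 1450 = 0 → O_y = 3400 − 3426.52 × 0.515038 = 1635 lb.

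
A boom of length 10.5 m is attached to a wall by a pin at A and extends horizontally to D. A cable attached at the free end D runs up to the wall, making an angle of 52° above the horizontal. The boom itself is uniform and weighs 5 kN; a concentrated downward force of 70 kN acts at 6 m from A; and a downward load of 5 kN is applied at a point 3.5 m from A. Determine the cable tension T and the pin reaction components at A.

ΣM about A: T·sin52°·10.5 − 5·5.25 − 70·6 − 5·3.5 = 0 → T = 463.75/(10.5·0.788011) = 56.0483 ≈ 56.05 kN.
ΣF_x = 0: A_x − T·cos52° = 0 → A_x = 56.0483 × 0.615661 = 34.51 kN.
ΣF_y = 0: A_y + T·sin52° − 5 − 70 − 5 = 0 → A_y = 80 − 56.0483 × 0.788011 = 35.83 kN.

T = 56.05 kN, A_x = 34.51 kN, A_y = 35.83 kN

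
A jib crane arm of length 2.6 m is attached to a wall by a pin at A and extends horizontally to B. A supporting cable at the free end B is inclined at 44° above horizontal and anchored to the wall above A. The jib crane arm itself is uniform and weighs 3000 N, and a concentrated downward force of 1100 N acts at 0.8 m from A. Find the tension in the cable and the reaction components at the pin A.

ΣM about A: T·sin44°·2.6 − 3000·1.3 − 1100·0.8 = 0 → T = 4780/(2.6·0.694658) = 2646.57 ≈ 2647 N.
ΣF_x = 0: A_x − T·cos44° = 0 → A_x = 2646.57 × 0.71934 = 1904 N.
ΣF_y = 0: A_y + T·sin44° − 3000 − 1100 = 0 → A_y = 4100 − 2646.57 × 0.694658 = 2262 N.

T = 2647 N, A_x = 1904 N, A_y = 2262 N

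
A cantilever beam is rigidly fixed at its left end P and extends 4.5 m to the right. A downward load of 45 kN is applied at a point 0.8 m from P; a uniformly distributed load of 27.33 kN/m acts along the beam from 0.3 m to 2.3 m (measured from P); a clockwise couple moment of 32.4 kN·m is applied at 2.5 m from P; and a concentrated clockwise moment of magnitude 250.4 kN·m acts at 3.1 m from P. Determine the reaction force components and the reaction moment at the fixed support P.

Resultant of the distributed load: 27.33 × 2 = 54.66 kN at 1.3 m from P.
ΣF_x = 0: P_x = 0.
ΣF_y = 0: P_y − 45 − 27.33·2 = 0 → P_y = 99.66 kN.
ΣM about P: M_P − 45·0.8 − (27.33·2)·1.3 − 32.4 − 250.4 = 0 → M_P = 389.9 kN·m.

P_x = 0, P_y = 99.66 kN, M_P = 389.9 kN·m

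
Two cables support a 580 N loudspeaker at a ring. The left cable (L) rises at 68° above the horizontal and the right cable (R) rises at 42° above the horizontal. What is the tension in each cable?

ΣF_x = 0: −T_L·cos68° + T_R·cos42° = 0 → T_R = 0.504083·T_L.
ΣF_y = 0: T_L·sin68° + T_R·sin42° = 580.
Substitute: T_L·(0.927184 + 0.504083·0.669131) = 580 → T_L = 458.686 ≈ 458.7 N.
Then T_R = 0.504083 × 458.686 = 231.2 N.

T_L = 458.7 N, T_R = 231.2 N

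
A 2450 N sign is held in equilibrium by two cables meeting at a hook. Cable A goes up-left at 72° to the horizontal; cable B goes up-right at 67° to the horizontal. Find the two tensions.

ΣF_x = 0: −T_A·cos72° + T_B·cos67° = 0 → T_B = 0.790869·T_A.
ΣF_y = 0: T_A·sin72° + T_B·sin67° = 2450.
Substitute: T_A·(0.951057 + 0.790869·0.920505) = 2450 → T_A = 1459.15 ≈ 1459 N.
Then T_B = 0.790869 × 1459.15 = 1154 N.

T_A = 1459 N, T_B = 1154 N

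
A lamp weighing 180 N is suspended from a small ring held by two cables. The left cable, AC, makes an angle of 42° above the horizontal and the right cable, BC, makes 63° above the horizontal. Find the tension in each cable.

T_AC = 84.60 N, T_BC = 138.5 N

ΣF_x = 0: −T_AC·cos42° + T_BC·cos63° = 0 → T_BC = 1.63692·T_AC.
ΣF_y = 0: T_AC·sin42° + T_BC·sin63° = 180.
Substitute: T_AC·(0.669131 + 1.63692·0.891007) = 180 → T_AC = 84.6009 ≈ 84.60 N.
Then T_BC = 1.63692 × 84.6009 = 138.5 N.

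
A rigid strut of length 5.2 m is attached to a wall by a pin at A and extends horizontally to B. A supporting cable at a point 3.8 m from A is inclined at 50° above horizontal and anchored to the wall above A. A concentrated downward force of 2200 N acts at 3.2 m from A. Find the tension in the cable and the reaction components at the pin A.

T = 2418 N, A_x = 1555 N, A_y = 347.4 N

ΣM about A: T·sin50°·3.8 − 2200·3.2 = 0 → T = 7040/(3.8·0.766044) = 2418.44 ≈ 2418 N.
ΣF_x = 0: A_x − T·cos50° = 0 → A_x = 2418.44 × 0.642788 = 1555 N.
ΣF_y = 0: A_y + T·sin50° − 2200 = 0 → A_y = 2200 − 2418.44 × 0.766044 = 347.4 N.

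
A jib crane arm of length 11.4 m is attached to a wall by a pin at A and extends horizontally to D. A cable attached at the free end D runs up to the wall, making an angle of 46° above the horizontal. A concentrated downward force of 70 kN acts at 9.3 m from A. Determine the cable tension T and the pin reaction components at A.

ΣM about A: T·sin46°·11.4 − 70·9.3 = 0 → T = 651/(11.4·0.71934) = 79.3856 ≈ 79.39 kN.
ΣF_x = 0: A_x − T·cos46° = 0 → A_x = 79.3856 × 0.694658 = 55.15 kN.
ΣF_y = 0: A_y + T·sin46° − 70 = 0 → A_y = 70 − 79.3856 × 0.71934 = 12.89 kN.

T = 79.39 kN, A_x = 55.15 kN, A_y = 12.89 kN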